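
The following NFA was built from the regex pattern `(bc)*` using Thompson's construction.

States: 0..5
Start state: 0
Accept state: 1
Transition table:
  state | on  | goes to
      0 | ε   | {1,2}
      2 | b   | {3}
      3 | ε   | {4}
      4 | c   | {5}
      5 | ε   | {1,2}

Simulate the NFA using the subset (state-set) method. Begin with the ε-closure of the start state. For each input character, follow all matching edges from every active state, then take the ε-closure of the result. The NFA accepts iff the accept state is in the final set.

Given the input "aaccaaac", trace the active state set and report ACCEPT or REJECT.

Answer: REJECT

Trace:
start: ε-closure({0}) = {0,1,2}
'a' @ 1: {}  — dead — no transitions
rest 'accaaac' ignored (set empty)
end set {} — state 1 not in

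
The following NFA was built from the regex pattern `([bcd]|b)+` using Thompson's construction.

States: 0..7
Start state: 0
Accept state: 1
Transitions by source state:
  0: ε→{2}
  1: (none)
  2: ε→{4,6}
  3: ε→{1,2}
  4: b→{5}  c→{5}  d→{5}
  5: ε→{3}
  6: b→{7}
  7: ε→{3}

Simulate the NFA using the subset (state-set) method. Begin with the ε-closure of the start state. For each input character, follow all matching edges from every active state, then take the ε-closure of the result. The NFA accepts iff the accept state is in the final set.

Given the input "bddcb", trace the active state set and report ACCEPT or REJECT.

initial (ε-close {0}): {0,2,4,6}
'b' @ 1: {1,2,3,4,5,6,7}  (accept∈set)
'd' @ 2: {1,2,3,4,5,6}  (accept∈set)
'd' @ 3: {1,2,3,4,5,6}  (accept∈set)
'c' @ 4: {1,2,3,4,5,6}  (accept∈set)
'b' @ 5: {1,2,3,4,5,6,7}  (accept∈set)
final: {1,2,3,4,5,6,7}; accept 1 in set

Answer: ACCEPT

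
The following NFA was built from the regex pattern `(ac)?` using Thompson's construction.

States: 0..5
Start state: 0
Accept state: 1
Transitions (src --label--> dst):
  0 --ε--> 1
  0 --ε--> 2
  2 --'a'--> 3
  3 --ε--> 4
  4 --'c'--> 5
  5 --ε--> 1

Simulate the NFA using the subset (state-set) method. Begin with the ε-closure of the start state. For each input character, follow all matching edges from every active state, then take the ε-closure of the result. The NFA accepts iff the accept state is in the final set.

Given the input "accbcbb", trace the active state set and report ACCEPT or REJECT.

start: ε-closure({0}) = {0,1,2}
'a' @ 1: {3,4}
'c' @ 2: {1,5}  (accept∈set)
'c' @ 3: {}  — dead — no transitions
rest 'bcbb' ignored (set empty)
final: {}; accept 1 not in set

Answer: REJECT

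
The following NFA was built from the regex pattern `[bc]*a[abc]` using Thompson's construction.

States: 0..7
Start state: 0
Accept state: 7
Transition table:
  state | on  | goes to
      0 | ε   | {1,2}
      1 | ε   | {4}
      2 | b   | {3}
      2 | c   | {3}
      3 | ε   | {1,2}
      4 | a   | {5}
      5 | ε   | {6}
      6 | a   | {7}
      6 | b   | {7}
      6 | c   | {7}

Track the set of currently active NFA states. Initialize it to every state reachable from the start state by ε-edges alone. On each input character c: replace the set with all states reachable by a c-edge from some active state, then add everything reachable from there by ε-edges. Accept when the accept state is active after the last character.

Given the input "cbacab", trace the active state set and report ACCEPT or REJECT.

start: ε-closure({0}) = {0,1,2,4}
'c' @ 1: {1,2,3,4}
'b' @ 2: {1,2,3,4}
'a' @ 3: {5,6}
'c' @ 4: {7}  [accepting]
'a' @ 5: {}  — state set empty
rest 'b' ignored (set empty)
after full input: {}  (accept=7 not in)

Answer: REJECT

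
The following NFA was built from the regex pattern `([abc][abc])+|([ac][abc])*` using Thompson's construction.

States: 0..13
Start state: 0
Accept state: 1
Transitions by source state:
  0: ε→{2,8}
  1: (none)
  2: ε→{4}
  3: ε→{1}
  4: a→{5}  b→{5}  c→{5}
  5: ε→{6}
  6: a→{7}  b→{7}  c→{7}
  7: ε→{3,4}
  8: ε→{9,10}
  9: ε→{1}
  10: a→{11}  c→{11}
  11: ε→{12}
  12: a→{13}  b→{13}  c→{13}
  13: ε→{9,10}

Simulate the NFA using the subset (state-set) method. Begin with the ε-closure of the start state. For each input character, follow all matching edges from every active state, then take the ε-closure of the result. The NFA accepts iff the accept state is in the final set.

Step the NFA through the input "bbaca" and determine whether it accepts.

Answer: REJECT

Steps:
start: ε-closure({0}) = {0,1,2,4,8,9,10}
'b' @ 1: {5,6}
'b' @ 2: {1,3,4,7}  [accepting]
'a' @ 3: {5,6}
'c' @ 4: {1,3,4,7}  [accepting]
'a' @ 5: {5,6}
after full input: {5,6}  (accept=1 not in)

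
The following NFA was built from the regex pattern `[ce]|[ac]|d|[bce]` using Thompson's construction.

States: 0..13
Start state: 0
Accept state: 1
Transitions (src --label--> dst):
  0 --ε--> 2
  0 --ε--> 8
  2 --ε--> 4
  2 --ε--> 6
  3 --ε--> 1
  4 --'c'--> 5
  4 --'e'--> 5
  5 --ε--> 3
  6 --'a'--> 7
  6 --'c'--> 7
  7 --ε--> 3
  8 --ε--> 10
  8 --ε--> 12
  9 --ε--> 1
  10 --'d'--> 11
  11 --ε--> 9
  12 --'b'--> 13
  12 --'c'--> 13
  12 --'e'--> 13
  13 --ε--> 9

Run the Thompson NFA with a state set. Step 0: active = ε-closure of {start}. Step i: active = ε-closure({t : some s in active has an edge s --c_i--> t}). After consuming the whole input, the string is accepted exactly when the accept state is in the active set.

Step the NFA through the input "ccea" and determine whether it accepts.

Answer: REJECT

Derivation:
initial (ε-close {0}): {0,2,4,6,8,10,12}
'c' @ 1: {1,3,5,7,9,13}  [accepting]
'c' @ 2: {}  — no active states
rest 'ea' ignored (set empty)
final: {}; accept 1 not in set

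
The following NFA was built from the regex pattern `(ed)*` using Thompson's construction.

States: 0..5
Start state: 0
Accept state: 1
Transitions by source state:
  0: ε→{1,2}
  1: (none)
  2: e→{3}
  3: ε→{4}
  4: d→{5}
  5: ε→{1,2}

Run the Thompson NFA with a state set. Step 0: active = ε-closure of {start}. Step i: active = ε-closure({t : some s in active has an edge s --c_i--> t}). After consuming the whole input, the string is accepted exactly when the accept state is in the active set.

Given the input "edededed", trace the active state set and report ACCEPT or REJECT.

initial (ε-close {0}): {0,1,2}
'e' @ 1: {3,4}
'd' @ 2: {1,2,5}  ✓accept
'e' @ 3: {3,4}
'd' @ 4: {1,2,5}  ✓accept
'e' @ 5: {3,4}
'd' @ 6: {1,2,5}  ✓accept
'e' @ 7: {3,4}
'd' @ 8: {1,2,5}  ✓accept
after full input: {1,2,5}  (accept=1 in)

Answer: ACCEPT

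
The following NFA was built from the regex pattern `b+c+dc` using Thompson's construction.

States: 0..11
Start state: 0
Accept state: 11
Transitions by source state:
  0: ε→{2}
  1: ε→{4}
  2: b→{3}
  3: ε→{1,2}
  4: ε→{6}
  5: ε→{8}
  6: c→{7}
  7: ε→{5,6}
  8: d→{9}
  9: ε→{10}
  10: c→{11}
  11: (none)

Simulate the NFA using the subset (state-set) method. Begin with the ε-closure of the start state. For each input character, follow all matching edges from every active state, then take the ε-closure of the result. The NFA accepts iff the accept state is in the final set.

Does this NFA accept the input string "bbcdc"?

start: ε-closure({0}) = {0,2}
'b' @ 1: {1,2,3,4,6}
'b' @ 2: {1,2,3,4,6}
'c' @ 3: {5,6,7,8}
'd' @ 4: {9,10}
'c' @ 5: {11}  [accepting]
end set {11} — state 11 in

Answer: ACCEPT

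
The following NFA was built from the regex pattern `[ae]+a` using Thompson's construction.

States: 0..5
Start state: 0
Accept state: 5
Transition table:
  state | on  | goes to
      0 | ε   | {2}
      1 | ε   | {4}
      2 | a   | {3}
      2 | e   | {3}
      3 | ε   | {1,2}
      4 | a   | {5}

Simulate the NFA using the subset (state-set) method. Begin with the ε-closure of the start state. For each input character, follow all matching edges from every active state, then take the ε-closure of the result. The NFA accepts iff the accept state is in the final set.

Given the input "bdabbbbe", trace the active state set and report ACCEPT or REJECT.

Answer: REJECT

Trace:
S₀ = ε-closure({0}) = {0,2}
'b' @ 1: {}  — no active states
rest 'dabbbbe' ignored (set empty)
final: {}; accept 5 not in set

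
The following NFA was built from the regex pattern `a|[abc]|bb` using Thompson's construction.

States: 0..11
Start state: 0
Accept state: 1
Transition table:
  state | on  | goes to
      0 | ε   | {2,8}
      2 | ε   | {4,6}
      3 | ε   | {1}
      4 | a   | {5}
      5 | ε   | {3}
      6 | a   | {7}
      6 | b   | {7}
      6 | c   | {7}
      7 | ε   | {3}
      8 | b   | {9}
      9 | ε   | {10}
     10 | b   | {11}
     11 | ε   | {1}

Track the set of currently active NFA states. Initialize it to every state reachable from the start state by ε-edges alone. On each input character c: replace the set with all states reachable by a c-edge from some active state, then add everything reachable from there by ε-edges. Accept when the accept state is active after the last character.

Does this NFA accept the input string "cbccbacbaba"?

initial (ε-close {0}): {0,2,4,6,8}
'c' @ 1: {1,3,7}  (accept∈set)
'b' @ 2: {}  — state set empty
rest 'ccbacbaba' ignored (set empty)
after full input: {}  (accept=1 not in)

Answer: REJECT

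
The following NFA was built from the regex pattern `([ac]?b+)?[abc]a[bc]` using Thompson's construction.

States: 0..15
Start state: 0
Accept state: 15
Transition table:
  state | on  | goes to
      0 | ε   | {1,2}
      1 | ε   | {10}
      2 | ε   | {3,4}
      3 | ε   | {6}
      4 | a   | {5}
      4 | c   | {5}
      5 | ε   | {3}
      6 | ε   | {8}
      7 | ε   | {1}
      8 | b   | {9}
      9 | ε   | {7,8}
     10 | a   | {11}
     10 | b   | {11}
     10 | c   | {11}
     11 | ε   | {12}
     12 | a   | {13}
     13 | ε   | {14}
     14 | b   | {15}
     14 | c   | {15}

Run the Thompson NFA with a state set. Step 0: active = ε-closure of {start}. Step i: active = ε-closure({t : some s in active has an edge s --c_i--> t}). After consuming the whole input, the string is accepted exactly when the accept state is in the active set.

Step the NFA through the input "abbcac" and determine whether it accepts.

Answer: ACCEPT

Trace:
S₀ = ε-closure({0}) = {0,1,2,3,4,6,8,10}
'a' @ 1: {3,5,6,8,11,12}
'b' @ 2: {1,7,8,9,10}
'b' @ 3: {1,7,8,9,10,11,12}
'c' @ 4: {11,12}
'a' @ 5: {13,14}
'c' @ 6: {15}  (accept∈set)
after full input: {15}  (accept=15 in)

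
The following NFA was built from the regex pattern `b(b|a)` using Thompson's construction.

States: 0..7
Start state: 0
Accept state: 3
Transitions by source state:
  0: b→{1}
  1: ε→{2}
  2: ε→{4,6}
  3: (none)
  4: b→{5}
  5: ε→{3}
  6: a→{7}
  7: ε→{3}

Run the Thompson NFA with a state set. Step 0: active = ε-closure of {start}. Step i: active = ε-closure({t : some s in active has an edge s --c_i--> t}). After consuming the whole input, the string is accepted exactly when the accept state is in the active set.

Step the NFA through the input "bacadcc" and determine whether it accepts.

Answer: REJECT

Steps:
start: ε-closure({0}) = {0}
'b' @ 1: {1,2,4,6}
'a' @ 2: {3,7}  (accept∈set)
'c' @ 3: {}  — no active states
rest 'adcc' ignored (set empty)
end set {} — state 3 not in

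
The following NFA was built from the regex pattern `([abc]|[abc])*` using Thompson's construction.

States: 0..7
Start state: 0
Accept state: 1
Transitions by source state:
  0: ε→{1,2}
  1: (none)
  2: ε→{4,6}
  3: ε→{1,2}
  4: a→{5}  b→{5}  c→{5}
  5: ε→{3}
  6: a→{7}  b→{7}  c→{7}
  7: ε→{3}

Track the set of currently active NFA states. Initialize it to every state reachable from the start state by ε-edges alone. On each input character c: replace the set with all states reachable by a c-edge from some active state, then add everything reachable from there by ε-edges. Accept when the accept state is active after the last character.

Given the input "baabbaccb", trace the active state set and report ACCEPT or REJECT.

Answer: ACCEPT

Derivation:
start: ε-closure({0}) = {0,1,2,4,6}
'b' @ 1: {1,2,3,4,5,6,7}  [accepting]
'a' @ 2: {1,2,3,4,5,6,7}  [accepting]
'a' @ 3: {1,2,3,4,5,6,7}  [accepting]
'b' @ 4: {1,2,3,4,5,6,7}  [accepting]
'b' @ 5: {1,2,3,4,5,6,7}  [accepting]
'a' @ 6: {1,2,3,4,5,6,7}  [accepting]
'c' @ 7: {1,2,3,4,5,6,7}  [accepting]
'c' @ 8: {1,2,3,4,5,6,7}  [accepting]
'b' @ 9: {1,2,3,4,5,6,7}  [accepting]
end set {1,2,3,4,5,6,7} — state 1 in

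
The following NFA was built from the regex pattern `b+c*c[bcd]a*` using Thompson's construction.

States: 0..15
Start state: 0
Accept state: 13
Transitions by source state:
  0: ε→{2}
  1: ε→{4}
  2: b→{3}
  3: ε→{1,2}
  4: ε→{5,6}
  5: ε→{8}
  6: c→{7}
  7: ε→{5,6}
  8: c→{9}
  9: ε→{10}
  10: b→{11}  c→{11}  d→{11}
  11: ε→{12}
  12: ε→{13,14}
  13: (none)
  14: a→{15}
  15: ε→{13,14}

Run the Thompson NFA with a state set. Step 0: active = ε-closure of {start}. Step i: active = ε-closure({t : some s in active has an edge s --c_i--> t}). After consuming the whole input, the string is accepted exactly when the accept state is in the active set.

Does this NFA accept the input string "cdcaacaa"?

start: ε-closure({0}) = {0,2}
'c' @ 1: {}  — state set empty
rest 'dcaacaa' ignored (set empty)
final: {}; accept 13 not in set

Answer: REJECT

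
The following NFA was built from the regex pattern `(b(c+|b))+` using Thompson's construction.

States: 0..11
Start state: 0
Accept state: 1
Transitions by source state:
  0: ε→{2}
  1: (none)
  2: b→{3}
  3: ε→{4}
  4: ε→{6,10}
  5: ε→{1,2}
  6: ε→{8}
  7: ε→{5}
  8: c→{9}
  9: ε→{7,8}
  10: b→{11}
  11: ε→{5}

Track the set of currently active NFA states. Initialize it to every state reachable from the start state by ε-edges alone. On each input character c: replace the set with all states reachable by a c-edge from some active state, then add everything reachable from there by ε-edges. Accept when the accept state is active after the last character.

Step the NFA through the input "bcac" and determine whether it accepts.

S₀ = ε-closure({0}) = {0,2}
'b' @ 1: {3,4,6,8,10}
'c' @ 2: {1,2,5,7,8,9}  ✓accept
'a' @ 3: {}  — state set empty
rest 'c' ignored (set empty)
end set {} — state 1 not in

Answer: REJECT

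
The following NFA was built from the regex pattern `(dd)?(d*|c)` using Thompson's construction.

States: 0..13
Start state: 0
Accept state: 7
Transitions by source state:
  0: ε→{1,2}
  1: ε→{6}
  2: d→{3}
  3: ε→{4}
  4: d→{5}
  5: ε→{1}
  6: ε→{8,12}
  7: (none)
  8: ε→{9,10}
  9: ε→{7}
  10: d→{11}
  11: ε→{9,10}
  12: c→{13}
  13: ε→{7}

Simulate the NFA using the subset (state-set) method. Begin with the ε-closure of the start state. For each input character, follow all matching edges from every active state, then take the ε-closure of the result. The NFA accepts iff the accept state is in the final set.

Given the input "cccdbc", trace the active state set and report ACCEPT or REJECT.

S₀ = ε-closure({0}) = {0,1,2,6,7,8,9,10,12}
'c' @ 1: {7,13}  ✓accept
'c' @ 2: {}  — state set empty
rest 'cdbc' ignored (set empty)
end set {} — state 7 not in

Answer: REJECT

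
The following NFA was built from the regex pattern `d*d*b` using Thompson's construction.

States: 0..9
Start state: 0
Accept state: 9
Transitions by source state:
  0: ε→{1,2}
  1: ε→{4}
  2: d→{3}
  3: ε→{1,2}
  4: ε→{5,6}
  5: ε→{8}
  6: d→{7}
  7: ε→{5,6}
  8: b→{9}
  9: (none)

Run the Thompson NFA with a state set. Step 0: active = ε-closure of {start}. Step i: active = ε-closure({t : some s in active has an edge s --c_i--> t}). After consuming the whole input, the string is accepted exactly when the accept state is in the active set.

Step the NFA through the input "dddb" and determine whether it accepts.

initial (ε-close {0}): {0,1,2,4,5,6,8}
'd' @ 1: {1,2,3,4,5,6,7,8}
'd' @ 2: {1,2,3,4,5,6,7,8}
'd' @ 3: {1,2,3,4,5,6,7,8}
'b' @ 4: {9}  (accept∈set)
after full input: {9}  (accept=9 in)

Answer: ACCEPT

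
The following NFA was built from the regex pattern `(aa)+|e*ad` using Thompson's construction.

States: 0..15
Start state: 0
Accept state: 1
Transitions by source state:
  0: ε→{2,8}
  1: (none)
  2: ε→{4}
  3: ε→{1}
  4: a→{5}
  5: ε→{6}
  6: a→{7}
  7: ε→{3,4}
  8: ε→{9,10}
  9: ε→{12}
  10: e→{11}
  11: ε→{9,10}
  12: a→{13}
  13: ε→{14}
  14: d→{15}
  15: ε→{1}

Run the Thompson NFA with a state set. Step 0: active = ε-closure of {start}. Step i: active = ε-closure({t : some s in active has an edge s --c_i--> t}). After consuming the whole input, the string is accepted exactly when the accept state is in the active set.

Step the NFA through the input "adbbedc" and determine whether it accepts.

Answer: REJECT

Trace:
initial (ε-close {0}): {0,2,4,8,9,10,12}
'a' @ 1: {5,6,13,14}
'd' @ 2: {1,15}  (accept∈set)
'b' @ 3: {}  — dead — no transitions
rest 'bedc' ignored (set empty)
after full input: {}  (accept=1 not in)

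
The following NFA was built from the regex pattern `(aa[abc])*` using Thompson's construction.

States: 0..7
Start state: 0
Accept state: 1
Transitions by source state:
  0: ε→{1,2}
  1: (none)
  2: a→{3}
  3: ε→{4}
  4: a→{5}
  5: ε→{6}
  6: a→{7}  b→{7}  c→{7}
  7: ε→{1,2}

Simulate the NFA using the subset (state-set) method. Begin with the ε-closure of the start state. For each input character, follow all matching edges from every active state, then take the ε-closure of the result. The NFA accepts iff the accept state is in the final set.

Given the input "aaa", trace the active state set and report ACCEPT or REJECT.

Answer: ACCEPT

Derivation:
S₀ = ε-closure({0}) = {0,1,2}
'a' @ 1: {3,4}
'a' @ 2: {5,6}
'a' @ 3: {1,2,7}  (accept∈set)
after full input: {1,2,7}  (accept=1 in)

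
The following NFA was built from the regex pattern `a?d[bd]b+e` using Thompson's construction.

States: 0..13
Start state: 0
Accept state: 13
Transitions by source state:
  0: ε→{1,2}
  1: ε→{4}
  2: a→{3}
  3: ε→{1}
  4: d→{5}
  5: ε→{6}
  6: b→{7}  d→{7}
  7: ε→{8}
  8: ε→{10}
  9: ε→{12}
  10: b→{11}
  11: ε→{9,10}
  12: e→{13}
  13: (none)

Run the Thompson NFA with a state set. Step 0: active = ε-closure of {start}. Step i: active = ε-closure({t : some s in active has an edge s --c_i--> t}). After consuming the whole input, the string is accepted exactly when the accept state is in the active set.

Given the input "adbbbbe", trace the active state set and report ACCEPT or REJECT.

Answer: ACCEPT

Steps:
S₀ = ε-closure({0}) = {0,1,2,4}
'a' @ 1: {1,3,4}
'd' @ 2: {5,6}
'b' @ 3: {7,8,10}
'b' @ 4: {9,10,11,12}
'b' @ 5: {9,10,11,12}
'b' @ 6: {9,10,11,12}
'e' @ 7: {13}  (accept∈set)
after full input: {13}  (accept=13 in)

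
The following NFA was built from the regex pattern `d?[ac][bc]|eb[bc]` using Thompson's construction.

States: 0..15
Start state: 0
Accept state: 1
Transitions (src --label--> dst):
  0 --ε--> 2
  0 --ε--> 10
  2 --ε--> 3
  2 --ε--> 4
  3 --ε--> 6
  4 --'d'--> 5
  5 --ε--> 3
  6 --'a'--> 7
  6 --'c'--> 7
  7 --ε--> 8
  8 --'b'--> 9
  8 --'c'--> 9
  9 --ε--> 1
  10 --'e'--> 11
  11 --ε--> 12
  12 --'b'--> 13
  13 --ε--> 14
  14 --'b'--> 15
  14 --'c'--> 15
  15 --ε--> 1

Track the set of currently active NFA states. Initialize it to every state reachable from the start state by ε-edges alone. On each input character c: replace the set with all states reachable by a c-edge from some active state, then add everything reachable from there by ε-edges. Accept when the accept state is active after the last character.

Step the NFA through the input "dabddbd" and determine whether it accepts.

Answer: REJECT

Trace:
initial (ε-close {0}): {0,2,3,4,6,10}
'd' @ 1: {3,5,6}
'a' @ 2: {7,8}
'b' @ 3: {1,9}  (accept∈set)
'd' @ 4: {}  — no active states
rest 'dbd' ignored (set empty)
after full input: {}  (accept=1 not in)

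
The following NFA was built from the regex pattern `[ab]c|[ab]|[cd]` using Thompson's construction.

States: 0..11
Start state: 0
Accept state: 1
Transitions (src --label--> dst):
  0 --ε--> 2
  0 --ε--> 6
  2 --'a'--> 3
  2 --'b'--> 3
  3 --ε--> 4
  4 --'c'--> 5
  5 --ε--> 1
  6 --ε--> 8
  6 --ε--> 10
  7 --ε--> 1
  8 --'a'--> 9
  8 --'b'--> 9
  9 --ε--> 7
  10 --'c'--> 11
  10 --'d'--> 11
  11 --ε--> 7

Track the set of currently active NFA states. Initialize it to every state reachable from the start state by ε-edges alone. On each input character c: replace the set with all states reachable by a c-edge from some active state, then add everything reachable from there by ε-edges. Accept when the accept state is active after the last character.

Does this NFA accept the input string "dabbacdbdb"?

Answer: REJECT

Steps:
S₀ = ε-closure({0}) = {0,2,6,8,10}
'd' @ 1: {1,7,11}  (accept∈set)
'a' @ 2: {}  — state set empty
rest 'bbacdbdb' ignored (set empty)
end set {} — state 1 not in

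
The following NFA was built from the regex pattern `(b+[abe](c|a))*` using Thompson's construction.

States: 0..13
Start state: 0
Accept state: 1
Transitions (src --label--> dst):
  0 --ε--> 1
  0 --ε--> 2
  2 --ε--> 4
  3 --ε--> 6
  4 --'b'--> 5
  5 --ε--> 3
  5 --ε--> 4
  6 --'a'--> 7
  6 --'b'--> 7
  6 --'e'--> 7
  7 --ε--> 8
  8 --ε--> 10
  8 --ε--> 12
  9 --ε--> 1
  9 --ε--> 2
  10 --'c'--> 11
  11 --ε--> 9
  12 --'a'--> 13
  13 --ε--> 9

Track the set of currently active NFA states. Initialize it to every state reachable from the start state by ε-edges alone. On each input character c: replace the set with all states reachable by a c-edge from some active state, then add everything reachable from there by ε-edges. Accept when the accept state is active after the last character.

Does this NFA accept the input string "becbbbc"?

initial (ε-close {0}): {0,1,2,4}
'b' @ 1: {3,4,5,6}
'e' @ 2: {7,8,10,12}
'c' @ 3: {1,2,4,9,11}  [accepting]
'b' @ 4: {3,4,5,6}
'b' @ 5: {3,4,5,6,7,8,10,12}
'b' @ 6: {3,4,5,6,7,8,10,12}
'c' @ 7: {1,2,4,9,11}  [accepting]
after full input: {1,2,4,9,11}  (accept=1 in)

Answer: ACCEPT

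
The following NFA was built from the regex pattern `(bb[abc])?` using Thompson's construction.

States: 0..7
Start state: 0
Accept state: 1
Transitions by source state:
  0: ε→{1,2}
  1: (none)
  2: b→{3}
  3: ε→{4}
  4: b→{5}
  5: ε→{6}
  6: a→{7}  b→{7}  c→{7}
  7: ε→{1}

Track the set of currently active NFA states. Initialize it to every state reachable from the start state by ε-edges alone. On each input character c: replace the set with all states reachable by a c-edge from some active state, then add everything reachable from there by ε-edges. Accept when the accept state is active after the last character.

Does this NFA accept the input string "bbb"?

Answer: ACCEPT

Derivation:
start: ε-closure({0}) = {0,1,2}
'b' @ 1: {3,4}
'b' @ 2: {5,6}
'b' @ 3: {1,7}  (accept∈set)
final: {1,7}; accept 1 in set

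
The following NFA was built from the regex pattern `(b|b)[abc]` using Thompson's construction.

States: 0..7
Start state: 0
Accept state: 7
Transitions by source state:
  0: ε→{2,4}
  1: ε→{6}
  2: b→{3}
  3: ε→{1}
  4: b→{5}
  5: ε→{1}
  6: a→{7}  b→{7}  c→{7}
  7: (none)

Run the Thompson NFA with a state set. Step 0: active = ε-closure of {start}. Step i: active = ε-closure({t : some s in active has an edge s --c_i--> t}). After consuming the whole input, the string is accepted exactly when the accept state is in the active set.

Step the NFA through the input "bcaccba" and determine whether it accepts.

Answer: REJECT

Steps:
S₀ = ε-closure({0}) = {0,2,4}
'b' @ 1: {1,3,5,6}
'c' @ 2: {7}  ✓accept
'a' @ 3: {}  — state set empty
rest 'ccba' ignored (set empty)
end set {} — state 7 not in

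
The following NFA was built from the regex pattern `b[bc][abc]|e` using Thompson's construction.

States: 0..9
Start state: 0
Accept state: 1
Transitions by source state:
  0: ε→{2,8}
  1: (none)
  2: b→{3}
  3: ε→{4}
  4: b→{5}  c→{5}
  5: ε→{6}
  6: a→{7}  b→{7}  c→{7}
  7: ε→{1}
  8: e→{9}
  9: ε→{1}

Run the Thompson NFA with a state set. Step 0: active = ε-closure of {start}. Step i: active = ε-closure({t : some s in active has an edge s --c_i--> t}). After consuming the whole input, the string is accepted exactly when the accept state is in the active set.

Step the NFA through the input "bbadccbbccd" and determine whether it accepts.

initial (ε-close {0}): {0,2,8}
'b' @ 1: {3,4}
'b' @ 2: {5,6}
'a' @ 3: {1,7}  ✓accept
'd' @ 4: {}  — no active states
rest 'ccbbccd' ignored (set empty)
final: {}; accept 1 not in set

Answer: REJECT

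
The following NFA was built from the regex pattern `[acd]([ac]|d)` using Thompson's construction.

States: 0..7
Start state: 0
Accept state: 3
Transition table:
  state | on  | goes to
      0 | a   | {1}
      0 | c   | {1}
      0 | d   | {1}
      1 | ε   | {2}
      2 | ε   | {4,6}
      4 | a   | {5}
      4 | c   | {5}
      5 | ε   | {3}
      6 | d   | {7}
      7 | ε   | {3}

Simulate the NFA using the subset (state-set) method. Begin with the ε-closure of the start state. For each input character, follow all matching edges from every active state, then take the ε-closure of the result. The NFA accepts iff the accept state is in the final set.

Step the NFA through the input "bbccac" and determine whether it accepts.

start: ε-closure({0}) = {0}
'b' @ 1: {}  — no active states
rest 'bccac' ignored (set empty)
end set {} — state 3 not in

Answer: REJECT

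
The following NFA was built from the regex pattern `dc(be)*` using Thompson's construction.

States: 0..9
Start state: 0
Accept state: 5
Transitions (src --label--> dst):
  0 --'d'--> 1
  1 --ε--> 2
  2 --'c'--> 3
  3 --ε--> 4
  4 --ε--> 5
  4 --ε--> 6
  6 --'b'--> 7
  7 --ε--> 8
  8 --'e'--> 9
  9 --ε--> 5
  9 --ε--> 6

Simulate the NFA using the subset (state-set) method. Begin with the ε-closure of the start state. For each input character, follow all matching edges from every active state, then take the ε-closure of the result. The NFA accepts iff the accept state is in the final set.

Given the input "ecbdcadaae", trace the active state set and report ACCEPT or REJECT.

initial (ε-close {0}): {0}
'e' @ 1: {}  — dead — no transitions
rest 'cbdcadaae' ignored (set empty)
end set {} — state 5 not in

Answer: REJECT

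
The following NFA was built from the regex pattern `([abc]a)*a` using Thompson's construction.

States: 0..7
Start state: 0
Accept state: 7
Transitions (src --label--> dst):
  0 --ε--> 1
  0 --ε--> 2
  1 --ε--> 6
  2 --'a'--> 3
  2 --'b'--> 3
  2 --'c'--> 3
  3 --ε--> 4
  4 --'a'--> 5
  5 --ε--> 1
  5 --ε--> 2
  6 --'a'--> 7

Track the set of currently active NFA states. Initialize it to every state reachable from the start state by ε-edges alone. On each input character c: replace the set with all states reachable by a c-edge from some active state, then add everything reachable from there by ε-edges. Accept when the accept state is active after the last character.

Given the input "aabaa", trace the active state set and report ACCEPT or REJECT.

Answer: ACCEPT

Steps:
start: ε-closure({0}) = {0,1,2,6}
'a' @ 1: {3,4,7}  ✓accept
'a' @ 2: {1,2,5,6}
'b' @ 3: {3,4}
'a' @ 4: {1,2,5,6}
'a' @ 5: {3,4,7}  ✓accept
after full input: {3,4,7}  (accept=7 in)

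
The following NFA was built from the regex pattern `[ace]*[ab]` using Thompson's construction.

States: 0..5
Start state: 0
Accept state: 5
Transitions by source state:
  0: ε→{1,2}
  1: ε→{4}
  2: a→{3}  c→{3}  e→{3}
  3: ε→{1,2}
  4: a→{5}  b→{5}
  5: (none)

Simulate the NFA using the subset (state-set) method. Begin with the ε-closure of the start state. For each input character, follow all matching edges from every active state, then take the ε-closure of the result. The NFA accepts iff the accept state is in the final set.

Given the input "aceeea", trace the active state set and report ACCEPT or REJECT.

initial (ε-close {0}): {0,1,2,4}
'a' @ 1: {1,2,3,4,5}  [accepting]
'c' @ 2: {1,2,3,4}
'e' @ 3: {1,2,3,4}
'e' @ 4: {1,2,3,4}
'e' @ 5: {1,2,3,4}
'a' @ 6: {1,2,3,4,5}  [accepting]
final: {1,2,3,4,5}; accept 5 in set

Answer: ACCEPT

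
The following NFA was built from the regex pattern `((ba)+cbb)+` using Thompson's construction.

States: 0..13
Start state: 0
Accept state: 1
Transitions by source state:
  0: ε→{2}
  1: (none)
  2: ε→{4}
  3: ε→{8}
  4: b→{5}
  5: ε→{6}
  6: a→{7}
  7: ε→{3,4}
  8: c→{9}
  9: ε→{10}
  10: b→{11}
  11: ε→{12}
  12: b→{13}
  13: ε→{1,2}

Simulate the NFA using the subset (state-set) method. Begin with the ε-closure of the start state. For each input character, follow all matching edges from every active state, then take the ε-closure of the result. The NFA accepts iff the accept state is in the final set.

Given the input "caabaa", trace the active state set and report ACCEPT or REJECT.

Answer: REJECT

Trace:
start: ε-closure({0}) = {0,2,4}
'c' @ 1: {}  — no active states
rest 'aabaa' ignored (set empty)
final: {}; accept 1 not in set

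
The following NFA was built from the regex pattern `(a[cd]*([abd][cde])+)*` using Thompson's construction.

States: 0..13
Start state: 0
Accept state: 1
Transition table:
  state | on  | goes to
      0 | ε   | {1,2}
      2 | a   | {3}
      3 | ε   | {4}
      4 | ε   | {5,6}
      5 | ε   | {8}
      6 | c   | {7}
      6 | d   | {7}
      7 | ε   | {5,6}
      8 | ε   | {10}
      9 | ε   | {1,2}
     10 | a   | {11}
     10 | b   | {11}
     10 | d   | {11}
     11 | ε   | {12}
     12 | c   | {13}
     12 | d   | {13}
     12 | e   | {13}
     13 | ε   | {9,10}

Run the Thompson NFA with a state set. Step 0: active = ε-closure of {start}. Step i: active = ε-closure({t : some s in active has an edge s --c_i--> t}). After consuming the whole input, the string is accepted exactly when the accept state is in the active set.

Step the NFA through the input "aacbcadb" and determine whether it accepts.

Answer: REJECT

Steps:
S₀ = ε-closure({0}) = {0,1,2}
'a' @ 1: {3,4,5,6,8,10}
'a' @ 2: {11,12}
'c' @ 3: {1,2,9,10,13}  [accepting]
'b' @ 4: {11,12}
'c' @ 5: {1,2,9,10,13}  [accepting]
'a' @ 6: {3,4,5,6,8,10,11,12}
'd' @ 7: {1,2,5,6,7,8,9,10,11,12,13}  [accepting]
'b' @ 8: {11,12}
after full input: {11,12}  (accept=1 not in)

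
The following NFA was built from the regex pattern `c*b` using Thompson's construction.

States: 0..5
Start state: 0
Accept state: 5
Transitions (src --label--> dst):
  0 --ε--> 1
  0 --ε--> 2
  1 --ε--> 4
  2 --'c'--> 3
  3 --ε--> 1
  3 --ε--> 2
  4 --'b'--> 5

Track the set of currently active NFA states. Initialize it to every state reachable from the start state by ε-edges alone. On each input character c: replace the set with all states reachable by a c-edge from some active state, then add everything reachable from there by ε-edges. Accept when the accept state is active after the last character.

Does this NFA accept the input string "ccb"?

Answer: ACCEPT

Steps:
start: ε-closure({0}) = {0,1,2,4}
'c' @ 1: {1,2,3,4}
'c' @ 2: {1,2,3,4}
'b' @ 3: {5}  (accept∈set)
after full input: {5}  (accept=5 in)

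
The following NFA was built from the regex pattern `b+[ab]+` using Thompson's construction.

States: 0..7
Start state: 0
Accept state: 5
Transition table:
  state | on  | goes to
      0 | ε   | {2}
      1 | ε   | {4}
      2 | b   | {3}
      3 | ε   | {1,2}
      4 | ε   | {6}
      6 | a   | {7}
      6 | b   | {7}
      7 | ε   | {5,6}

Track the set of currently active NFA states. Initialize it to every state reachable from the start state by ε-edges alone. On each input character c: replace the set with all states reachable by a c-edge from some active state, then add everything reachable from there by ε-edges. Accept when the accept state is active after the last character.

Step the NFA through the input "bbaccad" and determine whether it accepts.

start: ε-closure({0}) = {0,2}
'b' @ 1: {1,2,3,4,6}
'b' @ 2: {1,2,3,4,5,6,7}  ✓accept
'a' @ 3: {5,6,7}  ✓accept
'c' @ 4: {}  — dead — no transitions
rest 'cad' ignored (set empty)
after full input: {}  (accept=5 not in)

Answer: REJECT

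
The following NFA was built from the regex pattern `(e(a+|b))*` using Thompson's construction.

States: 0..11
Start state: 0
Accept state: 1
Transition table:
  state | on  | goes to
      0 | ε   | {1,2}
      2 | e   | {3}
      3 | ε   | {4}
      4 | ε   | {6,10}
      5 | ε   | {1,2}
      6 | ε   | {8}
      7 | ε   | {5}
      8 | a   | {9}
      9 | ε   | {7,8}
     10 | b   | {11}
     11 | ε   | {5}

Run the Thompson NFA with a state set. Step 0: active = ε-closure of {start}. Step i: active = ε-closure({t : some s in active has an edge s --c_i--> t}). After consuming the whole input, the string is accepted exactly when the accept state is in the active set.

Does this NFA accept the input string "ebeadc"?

S₀ = ε-closure({0}) = {0,1,2}
'e' @ 1: {3,4,6,8,10}
'b' @ 2: {1,2,5,11}  ✓accept
'e' @ 3: {3,4,6,8,10}
'a' @ 4: {1,2,5,7,8,9}  ✓accept
'd' @ 5: {}  — no active states
rest 'c' ignored (set empty)
end set {} — state 1 not in

Answer: REJECT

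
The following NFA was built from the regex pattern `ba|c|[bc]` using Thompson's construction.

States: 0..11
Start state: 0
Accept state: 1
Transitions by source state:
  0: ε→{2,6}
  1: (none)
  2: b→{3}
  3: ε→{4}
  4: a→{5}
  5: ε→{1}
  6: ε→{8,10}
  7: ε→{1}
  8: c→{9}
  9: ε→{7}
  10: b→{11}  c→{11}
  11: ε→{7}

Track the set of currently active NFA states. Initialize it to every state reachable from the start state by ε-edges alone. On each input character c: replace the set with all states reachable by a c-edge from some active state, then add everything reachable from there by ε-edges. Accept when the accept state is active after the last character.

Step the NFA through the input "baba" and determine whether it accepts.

initial (ε-close {0}): {0,2,6,8,10}
'b' @ 1: {1,3,4,7,11}  (accept∈set)
'a' @ 2: {1,5}  (accept∈set)
'b' @ 3: {}  — no active states
rest 'a' ignored (set empty)
final: {}; accept 1 not in set

Answer: REJECT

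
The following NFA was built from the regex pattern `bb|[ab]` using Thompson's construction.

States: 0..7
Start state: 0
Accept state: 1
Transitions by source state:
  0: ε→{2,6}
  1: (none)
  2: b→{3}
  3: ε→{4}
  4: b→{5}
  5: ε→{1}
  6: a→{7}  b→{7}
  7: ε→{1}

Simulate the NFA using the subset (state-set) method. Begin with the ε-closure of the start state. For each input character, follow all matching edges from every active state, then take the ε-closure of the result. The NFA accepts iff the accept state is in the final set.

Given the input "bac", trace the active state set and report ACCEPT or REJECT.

Answer: REJECT

Steps:
S₀ = ε-closure({0}) = {0,2,6}
'b' @ 1: {1,3,4,7}  ✓accept
'a' @ 2: {}  — state set empty
rest 'c' ignored (set empty)
final: {}; accept 1 not in set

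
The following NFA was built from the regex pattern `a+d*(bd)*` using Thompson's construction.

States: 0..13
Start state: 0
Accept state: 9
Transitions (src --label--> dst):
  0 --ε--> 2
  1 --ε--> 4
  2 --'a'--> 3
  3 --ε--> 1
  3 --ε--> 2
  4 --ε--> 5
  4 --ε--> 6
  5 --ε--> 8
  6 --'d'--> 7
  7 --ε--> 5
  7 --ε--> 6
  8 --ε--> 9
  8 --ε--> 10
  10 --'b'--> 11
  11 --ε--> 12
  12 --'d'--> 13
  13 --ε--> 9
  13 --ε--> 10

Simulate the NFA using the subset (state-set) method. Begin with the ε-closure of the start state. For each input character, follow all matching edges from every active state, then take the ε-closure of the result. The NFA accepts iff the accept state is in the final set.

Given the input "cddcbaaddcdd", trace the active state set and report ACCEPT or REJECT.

start: ε-closure({0}) = {0,2}
'c' @ 1: {}  — state set empty
rest 'ddcbaaddcdd' ignored (set empty)
final: {}; accept 9 not in set

Answer: REJECT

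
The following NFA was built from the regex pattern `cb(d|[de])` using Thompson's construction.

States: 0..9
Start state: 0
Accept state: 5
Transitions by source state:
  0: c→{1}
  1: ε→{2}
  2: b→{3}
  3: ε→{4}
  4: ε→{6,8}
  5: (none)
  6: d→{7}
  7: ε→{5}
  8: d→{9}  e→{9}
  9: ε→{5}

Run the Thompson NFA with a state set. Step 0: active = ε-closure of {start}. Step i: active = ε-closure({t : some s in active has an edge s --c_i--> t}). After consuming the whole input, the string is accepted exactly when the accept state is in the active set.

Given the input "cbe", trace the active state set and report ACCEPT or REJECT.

Answer: ACCEPT

Trace:
S₀ = ε-closure({0}) = {0}
'c' @ 1: {1,2}
'b' @ 2: {3,4,6,8}
'e' @ 3: {5,9}  ✓accept
end set {5,9} — state 5 in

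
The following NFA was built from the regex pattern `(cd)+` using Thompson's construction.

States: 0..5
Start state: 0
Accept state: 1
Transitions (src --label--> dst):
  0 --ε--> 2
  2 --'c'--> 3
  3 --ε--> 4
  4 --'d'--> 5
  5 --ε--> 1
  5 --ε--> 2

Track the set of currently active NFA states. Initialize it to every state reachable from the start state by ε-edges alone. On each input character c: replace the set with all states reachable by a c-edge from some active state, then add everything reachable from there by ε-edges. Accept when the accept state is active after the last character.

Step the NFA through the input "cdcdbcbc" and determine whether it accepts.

start: ε-closure({0}) = {0,2}
'c' @ 1: {3,4}
'd' @ 2: {1,2,5}  (accept∈set)
'c' @ 3: {3,4}
'd' @ 4: {1,2,5}  (accept∈set)
'b' @ 5: {}  — dead — no transitions
rest 'cbc' ignored (set empty)
final: {}; accept 1 not in set

Answer: REJECT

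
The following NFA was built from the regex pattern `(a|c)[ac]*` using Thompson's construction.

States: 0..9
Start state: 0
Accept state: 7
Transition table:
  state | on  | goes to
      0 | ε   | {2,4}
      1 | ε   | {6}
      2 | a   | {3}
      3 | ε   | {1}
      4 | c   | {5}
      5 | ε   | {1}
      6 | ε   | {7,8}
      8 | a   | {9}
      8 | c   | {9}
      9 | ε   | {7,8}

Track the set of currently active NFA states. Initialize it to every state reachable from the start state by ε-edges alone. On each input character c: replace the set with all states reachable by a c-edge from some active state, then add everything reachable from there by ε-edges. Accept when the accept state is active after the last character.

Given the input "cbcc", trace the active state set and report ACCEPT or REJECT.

initial (ε-close {0}): {0,2,4}
'c' @ 1: {1,5,6,7,8}  ✓accept
'b' @ 2: {}  — state set empty
rest 'cc' ignored (set empty)
final: {}; accept 7 not in set

Answer: REJECT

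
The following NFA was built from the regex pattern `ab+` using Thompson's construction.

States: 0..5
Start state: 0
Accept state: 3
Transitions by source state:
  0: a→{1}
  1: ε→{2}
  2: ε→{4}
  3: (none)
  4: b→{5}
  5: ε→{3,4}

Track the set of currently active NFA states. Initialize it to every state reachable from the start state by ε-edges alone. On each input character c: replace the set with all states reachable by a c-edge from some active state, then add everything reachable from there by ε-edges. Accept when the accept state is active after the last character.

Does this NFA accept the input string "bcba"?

initial (ε-close {0}): {0}
'b' @ 1: {}  — dead — no transitions
rest 'cba' ignored (set empty)
after full input: {}  (accept=3 not in)

Answer: REJECT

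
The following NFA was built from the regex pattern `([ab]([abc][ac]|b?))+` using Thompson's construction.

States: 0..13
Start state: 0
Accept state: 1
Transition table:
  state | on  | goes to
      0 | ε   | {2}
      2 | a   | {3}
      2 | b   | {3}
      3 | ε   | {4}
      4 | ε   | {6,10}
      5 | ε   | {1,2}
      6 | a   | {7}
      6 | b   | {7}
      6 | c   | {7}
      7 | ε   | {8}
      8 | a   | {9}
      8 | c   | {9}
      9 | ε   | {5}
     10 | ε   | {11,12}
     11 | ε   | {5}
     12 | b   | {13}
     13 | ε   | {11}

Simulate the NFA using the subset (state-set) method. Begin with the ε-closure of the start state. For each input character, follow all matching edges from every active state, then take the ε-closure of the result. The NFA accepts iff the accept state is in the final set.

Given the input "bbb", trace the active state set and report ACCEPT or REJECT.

Answer: ACCEPT

Trace:
S₀ = ε-closure({0}) = {0,2}
'b' @ 1: {1,2,3,4,5,6,10,11,12}  (accept∈set)
'b' @ 2: {1,2,3,4,5,6,7,8,10,11,12,13}  (accept∈set)
'b' @ 3: {1,2,3,4,5,6,7,8,10,11,12,13}  (accept∈set)
final: {1,2,3,4,5,6,7,8,10,11,12,13}; accept 1 in set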